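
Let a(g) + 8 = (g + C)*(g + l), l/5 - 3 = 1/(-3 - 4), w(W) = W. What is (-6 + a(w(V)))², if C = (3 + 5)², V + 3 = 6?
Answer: 64144081/49 ≈ 1.3091e+6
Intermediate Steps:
V = 3 (V = -3 + 6 = 3)
l = 100/7 (l = 15 + 5/(-3 - 4) = 15 + 5/(-7) = 15 + 5*(-⅐) = 15 - 5/7 = 100/7 ≈ 14.286)
C = 64 (C = 8² = 64)
a(g) = -8 + (64 + g)*(100/7 + g) (a(g) = -8 + (g + 64)*(g + 100/7) = -8 + (64 + g)*(100/7 + g))
(-6 + a(w(V)))² = (-6 + (6344/7 + 3² + (548/7)*3))² = (-6 + (6344/7 + 9 + 1644/7))² = (-6 + 8051/7)² = (8009/7)² = 64144081/49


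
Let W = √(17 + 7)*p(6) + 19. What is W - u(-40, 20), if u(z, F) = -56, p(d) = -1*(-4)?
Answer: 75 + 8*√6 ≈ 94.596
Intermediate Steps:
p(d) = 4
W = 19 + 8*√6 (W = √(17 + 7)*4 + 19 = √24*4 + 19 = (2*√6)*4 + 19 = 8*√6 + 19 = 19 + 8*√6 ≈ 38.596)
W - u(-40, 20) = (19 + 8*√6) - 1*(-56) = (19 + 8*√6) + 56 = 75 + 8*√6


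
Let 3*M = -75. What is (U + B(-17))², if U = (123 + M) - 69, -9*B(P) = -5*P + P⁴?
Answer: 6946389025/81 ≈ 8.5758e+7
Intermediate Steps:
M = -25 (M = (⅓)*(-75) = -25)
B(P) = -P⁴/9 + 5*P/9 (B(P) = -(-5*P + P⁴)/9 = -(P⁴ - 5*P)/9 = -P⁴/9 + 5*P/9)
U = 29 (U = (123 - 25) - 69 = 98 - 69 = 29)
(U + B(-17))² = (29 + (⅑)*(-17)*(5 - 1*(-17)³))² = (29 + (⅑)*(-17)*(5 - 1*(-4913)))² = (29 + (⅑)*(-17)*(5 + 4913))² = (29 + (⅑)*(-17)*4918)² = (29 - 83606/9)² = (-83345/9)² = 6946389025/81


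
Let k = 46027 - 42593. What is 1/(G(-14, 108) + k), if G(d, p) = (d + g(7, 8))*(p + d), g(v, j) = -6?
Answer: 1/1554 ≈ 0.00064350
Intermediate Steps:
k = 3434
G(d, p) = (-6 + d)*(d + p) (G(d, p) = (d - 6)*(p + d) = (-6 + d)*(d + p))
1/(G(-14, 108) + k) = 1/(((-14)² - 6*(-14) - 6*108 - 14*108) + 3434) = 1/((196 + 84 - 648 - 1512) + 3434) = 1/(-1880 + 3434) = 1/1554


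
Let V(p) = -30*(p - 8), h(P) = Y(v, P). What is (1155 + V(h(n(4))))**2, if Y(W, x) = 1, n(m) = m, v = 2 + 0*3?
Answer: 1863225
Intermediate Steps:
v = 2 (v = 2 + 0 = 2)
h(P) = 1
V(p) = 240 - 30*p (V(p) = -30*(-8 + p) = 240 - 30*p)
(1155 + V(h(n(4))))**2 = (1155 + (240 - 30*1))**2 = (1155 + (240 - 30))**2 = (1155 + 210)**2 = 1365**2 = 1863225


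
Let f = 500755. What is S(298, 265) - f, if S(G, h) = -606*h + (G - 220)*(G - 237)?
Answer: -656587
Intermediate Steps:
S(G, h) = -606*h + (-237 + G)*(-220 + G) (S(G, h) = -606*h + (-220 + G)*(-237 + G) = -606*h + (-237 + G)*(-220 + G))
S(298, 265) - f = (52140 + 298**2 - 606*265 - 457*298) - 1*500755 = (52140 + 88804 - 160590 - 136186) - 500755 = -155832 - 500755 = -656587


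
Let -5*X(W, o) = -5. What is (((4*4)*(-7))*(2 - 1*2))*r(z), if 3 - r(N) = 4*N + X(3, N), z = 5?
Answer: 0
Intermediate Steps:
X(W, o) = 1 (X(W, o) = -⅕*(-5) = 1)
r(N) = 2 - 4*N (r(N) = 3 - (4*N + 1) = 3 - (1 + 4*N) = 3 + (-1 - 4*N) = 2 - 4*N)
(((4*4)*(-7))*(2 - 1*2))*r(z) = (((4*4)*(-7))*(2 - 1*2))*(2 - 4*5) = ((16*(-7))*(2 - 2))*(2 - 20) = -112*0*(-18) = 0*(-18) = 0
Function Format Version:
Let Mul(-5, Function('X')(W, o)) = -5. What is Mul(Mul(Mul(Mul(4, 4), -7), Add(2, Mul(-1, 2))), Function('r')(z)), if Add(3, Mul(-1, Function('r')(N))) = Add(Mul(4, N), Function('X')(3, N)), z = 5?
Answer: 0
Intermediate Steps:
Function('X')(W, o) = 1 (Function('X')(W, o) = Mul(Rational(-1, 5), -5) = 1)
Function('r')(N) = Add(2, Mul(-4, N)) (Function('r')(N) = Add(3, Mul(-1, Add(Mul(4, N), 1))) = Add(3, Mul(-1, Add(1, Mul(4, N)))) = Add(3, Add(-1, Mul(-4, N))) = Add(2, Mul(-4, N)))
Mul(Mul(Mul(Mul(4, 4), -7), Add(2, Mul(-1, 2))), Function('r')(z)) = Mul(Mul(Mul(Mul(4, 4), -7), Add(2, Mul(-1, 2))), Add(2, Mul(-4, 5))) = Mul(Mul(Mul(16, -7), Add(2, -2)), Add(2, -20)) = Mul(Mul(-112, 0), -18) = Mul(0, -18) = 0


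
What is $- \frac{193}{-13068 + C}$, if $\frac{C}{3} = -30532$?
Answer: $\frac{193}{104664} \approx 0.001844$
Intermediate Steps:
$C = -91596$ ($C = 3 \left(-30532\right) = -91596$)
$- \frac{193}{-13068 + C} = - \frac{193}{-13068 - 91596} = - \frac{193}{-104664} = \left(-193\right) \left(- \frac{1}{104664}\right) = \frac{193}{104664}$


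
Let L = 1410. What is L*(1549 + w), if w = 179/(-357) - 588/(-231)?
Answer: 2862746500/1309 ≈ 2.1870e+6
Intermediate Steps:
w = 8027/3927 (w = 179*(-1/357) - 588*(-1/231) = -179/357 + 28/11 = 8027/3927 ≈ 2.0441)
L*(1549 + w) = 1410*(1549 + 8027/3927) = 1410*(6090950/3927) = 2862746500/1309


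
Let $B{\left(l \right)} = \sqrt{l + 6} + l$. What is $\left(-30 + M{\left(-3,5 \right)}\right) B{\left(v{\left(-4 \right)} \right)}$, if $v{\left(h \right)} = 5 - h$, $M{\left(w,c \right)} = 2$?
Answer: $-252 - 28 \sqrt{15} \approx -360.44$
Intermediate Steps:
$B{\left(l \right)} = l + \sqrt{6 + l}$ ($B{\left(l \right)} = \sqrt{6 + l} + l = l + \sqrt{6 + l}$)
$\left(-30 + M{\left(-3,5 \right)}\right) B{\left(v{\left(-4 \right)} \right)} = \left(-30 + 2\right) \left(\left(5 - -4\right) + \sqrt{6 + \left(5 - -4\right)}\right) = - 28 \left(\left(5 + 4\right) + \sqrt{6 + \left(5 + 4\right)}\right) = - 28 \left(9 + \sqrt{6 + 9}\right) = - 28 \left(9 + \sqrt{15}\right) = -252 - 28 \sqrt{15}$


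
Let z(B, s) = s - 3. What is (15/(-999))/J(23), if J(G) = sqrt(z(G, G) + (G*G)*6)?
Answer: -5*sqrt(3194)/1063602 ≈ -0.00026568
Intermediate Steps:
z(B, s) = -3 + s
J(G) = sqrt(-3 + G + 6*G**2) (J(G) = sqrt((-3 + G) + (G*G)*6) = sqrt((-3 + G) + G**2*6) = sqrt((-3 + G) + 6*G**2) = sqrt(-3 + G + 6*G**2))
(15/(-999))/J(23) = (15/(-999))/(sqrt(-3 + 23 + 6*23**2)) = (15*(-1/999))/(sqrt(-3 + 23 + 6*529)) = -5/(333*sqrt(-3 + 23 + 3174)) = -5*sqrt(3194)/3194/333 = -5*sqrt(3194)/1063602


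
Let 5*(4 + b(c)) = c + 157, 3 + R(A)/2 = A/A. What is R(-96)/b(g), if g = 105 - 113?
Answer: -20/129 ≈ -0.15504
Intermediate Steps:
R(A) = -4 (R(A) = -6 + 2*(A/A) = -6 + 2*1 = -6 + 2 = -4)
g = -8
b(c) = 137/5 + c/5 (b(c) = -4 + (c + 157)/5 = -4 + (157 + c)/5 = -4 + (157/5 + c/5) = 137/5 + c/5)
R(-96)/b(g) = -4/(137/5 + (⅕)*(-8)) = -4/(137/5 - 8/5) = -4/129/5 = -4*5/129 = -20/129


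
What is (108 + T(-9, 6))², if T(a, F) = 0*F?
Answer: 11664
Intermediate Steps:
T(a, F) = 0
(108 + T(-9, 6))² = (108 + 0)² = 108² = 11664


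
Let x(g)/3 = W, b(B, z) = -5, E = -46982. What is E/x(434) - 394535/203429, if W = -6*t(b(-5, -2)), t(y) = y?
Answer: -4796504714/9154305 ≈ -523.96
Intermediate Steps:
W = 30 (W = -6*(-5) = 30)
x(g) = 90 (x(g) = 3*30 = 90)
E/x(434) - 394535/203429 = -46982/90 - 394535/203429 = -46982*1/90 - 394535*1/203429 = -23491/45 - 394535/203429 = -4796504714/9154305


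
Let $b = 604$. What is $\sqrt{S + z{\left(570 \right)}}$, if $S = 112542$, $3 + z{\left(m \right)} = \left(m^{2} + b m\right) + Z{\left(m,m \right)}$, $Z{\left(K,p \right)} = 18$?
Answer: $\sqrt{781737} \approx 884.16$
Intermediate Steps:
$z{\left(m \right)} = 15 + m^{2} + 604 m$ ($z{\left(m \right)} = -3 + \left(\left(m^{2} + 604 m\right) + 18\right) = -3 + \left(18 + m^{2} + 604 m\right) = 15 + m^{2} + 604 m$)
$\sqrt{S + z{\left(570 \right)}} = \sqrt{112542 + \left(15 + 570^{2} + 604 \cdot 570\right)} = \sqrt{112542 + \left(15 + 324900 + 344280\right)} = \sqrt{112542 + 669195} = \sqrt{781737}$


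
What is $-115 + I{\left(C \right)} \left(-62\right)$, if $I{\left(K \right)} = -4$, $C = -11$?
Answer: $133$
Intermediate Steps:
$-115 + I{\left(C \right)} \left(-62\right) = -115 - -248 = -115 + 248 = 133$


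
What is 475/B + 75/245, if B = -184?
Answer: -20515/9016 ≈ -2.2754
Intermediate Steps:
475/B + 75/245 = 475/(-184) + 75/245 = 475*(-1/184) + 75*(1/245) = -475/184 + 15/49 = -20515/9016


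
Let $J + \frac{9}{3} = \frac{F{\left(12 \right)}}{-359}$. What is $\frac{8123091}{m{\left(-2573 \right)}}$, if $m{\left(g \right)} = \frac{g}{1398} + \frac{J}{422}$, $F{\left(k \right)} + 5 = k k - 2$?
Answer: $- \frac{860211796182282}{195750763} \approx -4.3944 \cdot 10^{6}$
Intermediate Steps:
$F{\left(k \right)} = -7 + k^{2}$ ($F{\left(k \right)} = -5 + \left(k k - 2\right) = -5 + \left(k^{2} - 2\right) = -5 + \left(-2 + k^{2}\right) = -7 + k^{2}$)
$J = - \frac{1214}{359}$ ($J = -3 + \frac{-7 + 12^{2}}{-359} = -3 + \left(-7 + 144\right) \left(- \frac{1}{359}\right) = -3 + 137 \left(- \frac{1}{359}\right) = -3 - \frac{137}{359} = - \frac{1214}{359} \approx -3.3816$)
$m{\left(g \right)} = - \frac{607}{75749} + \frac{g}{1398}$ ($m{\left(g \right)} = \frac{g}{1398} - \frac{1214}{359 \cdot 422} = g \frac{1}{1398} - \frac{607}{75749} = \frac{g}{1398} - \frac{607}{75749} = - \frac{607}{75749} + \frac{g}{1398}$)
$\frac{8123091}{m{\left(-2573 \right)}} = \frac{8123091}{- \frac{607}{75749} + \frac{1}{1398} \left(-2573\right)} = \frac{8123091}{- \frac{607}{75749} - \frac{2573}{1398}} = \frac{8123091}{- \frac{195750763}{105897102}} = 8123091 \left(- \frac{105897102}{195750763}\right) = - \frac{860211796182282}{195750763}$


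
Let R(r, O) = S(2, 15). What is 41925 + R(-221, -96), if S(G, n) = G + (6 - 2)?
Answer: 41931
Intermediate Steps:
S(G, n) = 4 + G (S(G, n) = G + 4 = 4 + G)
R(r, O) = 6 (R(r, O) = 4 + 2 = 6)
41925 + R(-221, -96) = 41925 + 6 = 41931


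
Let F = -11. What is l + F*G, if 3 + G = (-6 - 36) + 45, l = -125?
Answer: -125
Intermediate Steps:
G = 0 (G = -3 + ((-6 - 36) + 45) = -3 + (-42 + 45) = -3 + 3 = 0)
l + F*G = -125 - 11*0 = -125 + 0 = -125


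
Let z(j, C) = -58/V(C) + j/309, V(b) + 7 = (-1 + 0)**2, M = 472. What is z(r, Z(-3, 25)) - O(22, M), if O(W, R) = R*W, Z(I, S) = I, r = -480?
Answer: -3206149/309 ≈ -10376.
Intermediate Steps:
V(b) = -6 (V(b) = -7 + (-1 + 0)**2 = -7 + (-1)**2 = -7 + 1 = -6)
z(j, C) = 29/3 + j/309 (z(j, C) = -58/(-6) + j/309 = -58*(-1/6) + j*(1/309) = 29/3 + j/309)
z(r, Z(-3, 25)) - O(22, M) = (29/3 + (1/309)*(-480)) - 472*22 = (29/3 - 160/103) - 1*10384 = 2507/309 - 10384 = -3206149/309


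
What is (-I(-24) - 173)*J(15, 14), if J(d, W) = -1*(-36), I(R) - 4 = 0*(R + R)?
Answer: -6372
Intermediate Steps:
I(R) = 4 (I(R) = 4 + 0*(R + R) = 4 + 0*(2*R) = 4 + 0 = 4)
J(d, W) = 36
(-I(-24) - 173)*J(15, 14) = (-1*4 - 173)*36 = (-4 - 173)*36 = -177*36 = -6372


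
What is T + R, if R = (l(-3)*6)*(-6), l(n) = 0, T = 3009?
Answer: 3009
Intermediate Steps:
R = 0 (R = (0*6)*(-6) = 0*(-6) = 0)
T + R = 3009 + 0 = 3009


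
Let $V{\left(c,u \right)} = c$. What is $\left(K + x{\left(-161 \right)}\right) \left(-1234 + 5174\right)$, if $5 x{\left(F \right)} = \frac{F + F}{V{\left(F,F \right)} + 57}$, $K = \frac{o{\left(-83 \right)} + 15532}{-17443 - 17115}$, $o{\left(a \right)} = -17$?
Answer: $\frac{150698893}{224627} \approx 670.88$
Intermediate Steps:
$K = - \frac{15515}{34558}$ ($K = \frac{-17 + 15532}{-17443 - 17115} = \frac{15515}{-34558} = 15515 \left(- \frac{1}{34558}\right) = - \frac{15515}{34558} \approx -0.44896$)
$x{\left(F \right)} = \frac{2 F}{5 \left(57 + F\right)}$ ($x{\left(F \right)} = \frac{\left(F + F\right) \frac{1}{F + 57}}{5} = \frac{2 F \frac{1}{57 + F}}{5} = \frac{2 F}{5 \left(57 + F\right)}$)
$\left(K + x{\left(-161 \right)}\right) \left(-1234 + 5174\right) = \left(- \frac{15515}{34558} + \frac{2}{5} \left(-161\right) \frac{1}{57 - 161}\right) \left(-1234 + 5174\right) = \left(- \frac{15515}{34558} + \frac{2}{5} \left(-161\right) \frac{1}{-104}\right) 3940 = \left(- \frac{15515}{34558} + \frac{2}{5} \left(-161\right) \left(- \frac{1}{104}\right)\right) 3940 = \left(- \frac{15515}{34558} + \frac{161}{260}\right) 3940 = \frac{764969}{4492540} \cdot 3940 = \frac{150698893}{224627}$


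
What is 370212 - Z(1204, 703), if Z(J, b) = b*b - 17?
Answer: -123980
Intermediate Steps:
Z(J, b) = -17 + b² (Z(J, b) = b² - 17 = -17 + b²)
370212 - Z(1204, 703) = 370212 - (-17 + 703²) = 370212 - (-17 + 494209) = 370212 - 1*494192 = 370212 - 494192 = -123980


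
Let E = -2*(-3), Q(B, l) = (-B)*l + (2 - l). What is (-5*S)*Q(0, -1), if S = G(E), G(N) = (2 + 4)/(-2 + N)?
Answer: -45/2 ≈ -22.500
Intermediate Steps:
Q(B, l) = 2 - l - B*l (Q(B, l) = -B*l + (2 - l) = 2 - l - B*l)
E = 6
G(N) = 6/(-2 + N)
S = 3/2 (S = 6/(-2 + 6) = 6/4 = 6*(¼) = 3/2 ≈ 1.5000)
(-5*S)*Q(0, -1) = (-5*3/2)*(2 - 1*(-1) - 1*0*(-1)) = -15*(2 + 1 + 0)/2 = -15/2*3 = -45/2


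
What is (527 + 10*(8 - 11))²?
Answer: 247009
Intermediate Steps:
(527 + 10*(8 - 11))² = (527 + 10*(-3))² = (527 - 30)² = 497² = 247009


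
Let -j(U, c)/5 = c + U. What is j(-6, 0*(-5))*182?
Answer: 5460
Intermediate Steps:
j(U, c) = -5*U - 5*c (j(U, c) = -5*(c + U) = -5*(U + c) = -5*U - 5*c)
j(-6, 0*(-5))*182 = (-5*(-6) - 0*(-5))*182 = (30 - 5*0)*182 = (30 + 0)*182 = 30*182 = 5460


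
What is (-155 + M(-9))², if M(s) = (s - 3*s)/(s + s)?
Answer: 24336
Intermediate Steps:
M(s) = -1 (M(s) = (-2*s)/((2*s)) = (-2*s)*(1/(2*s)) = -1)
(-155 + M(-9))² = (-155 - 1)² = (-156)² = 24336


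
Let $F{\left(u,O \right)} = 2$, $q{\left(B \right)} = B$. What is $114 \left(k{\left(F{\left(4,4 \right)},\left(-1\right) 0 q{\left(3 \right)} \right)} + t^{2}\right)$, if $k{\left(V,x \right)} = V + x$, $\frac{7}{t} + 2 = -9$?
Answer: $\frac{33174}{121} \approx 274.17$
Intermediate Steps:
$t = - \frac{7}{11}$ ($t = \frac{7}{-2 - 9} = \frac{7}{-11} = 7 \left(- \frac{1}{11}\right) = - \frac{7}{11} \approx -0.63636$)
$114 \left(k{\left(F{\left(4,4 \right)},\left(-1\right) 0 q{\left(3 \right)} \right)} + t^{2}\right) = 114 \left(\left(2 + \left(-1\right) 0 \cdot 3\right) + \left(- \frac{7}{11}\right)^{2}\right) = 114 \left(\left(2 + 0 \cdot 3\right) + \frac{49}{121}\right) = 114 \left(\left(2 + 0\right) + \frac{49}{121}\right) = 114 \left(2 + \frac{49}{121}\right) = 114 \cdot \frac{291}{121} = \frac{33174}{121}$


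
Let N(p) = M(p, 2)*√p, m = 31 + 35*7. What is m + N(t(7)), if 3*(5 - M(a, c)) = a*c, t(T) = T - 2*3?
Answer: 841/3 ≈ 280.33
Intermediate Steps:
t(T) = -6 + T (t(T) = T - 6 = -6 + T)
M(a, c) = 5 - a*c/3
m = 276 (m = 31 + 245 = 276)
N(p) = √p*(5 - 2*p/3) (N(p) = (5 - ⅓*p*2)*√p = (5 - 2*p/3)*√p = √p*(5 - 2*p/3))
m + N(t(7)) = 276 + √(-6 + 7)*(15 - 2*(-6 + 7))/3 = 276 + √1*(15 - 2*1)/3 = 276 + (⅓)*1*(15 - 2) = 276 + (⅓)*1*13 = 276 + 13/3 = 841/3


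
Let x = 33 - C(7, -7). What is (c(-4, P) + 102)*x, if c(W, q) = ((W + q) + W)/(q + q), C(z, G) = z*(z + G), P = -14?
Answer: 47487/14 ≈ 3391.9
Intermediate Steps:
C(z, G) = z*(G + z)
x = 33 (x = 33 - 7*(-7 + 7) = 33 - 7*0 = 33 - 1*0 = 33 + 0 = 33)
c(W, q) = (q + 2*W)/(2*q) (c(W, q) = (q + 2*W)/((2*q)) = (q + 2*W)*(1/(2*q)) = (q + 2*W)/(2*q))
(c(-4, P) + 102)*x = ((-4 + (1/2)*(-14))/(-14) + 102)*33 = (-(-4 - 7)/14 + 102)*33 = (-1/14*(-11) + 102)*33 = (11/14 + 102)*33 = (1439/14)*33 = 47487/14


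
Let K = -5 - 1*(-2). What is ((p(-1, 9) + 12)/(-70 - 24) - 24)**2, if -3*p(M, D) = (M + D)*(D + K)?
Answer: 1267876/2209 ≈ 573.96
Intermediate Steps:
K = -3 (K = -5 + 2 = -3)
p(M, D) = -(-3 + D)*(D + M)/3 (p(M, D) = -(M + D)*(D - 3)/3 = -(D + M)*(-3 + D)/3 = -(-3 + D)*(D + M)/3)
((p(-1, 9) + 12)/(-70 - 24) - 24)**2 = (((9 - 1 - 1/3*9**2 - 1/3*9*(-1)) + 12)/(-70 - 24) - 24)**2 = (((9 - 1 - 1/3*81 + 3) + 12)/(-94) - 24)**2 = (((9 - 1 - 27 + 3) + 12)*(-1/94) - 24)**2 = ((-16 + 12)*(-1/94) - 24)**2 = (-4*(-1/94) - 24)**2 = (2/47 - 24)**2 = (-1126/47)**2 = 1267876/2209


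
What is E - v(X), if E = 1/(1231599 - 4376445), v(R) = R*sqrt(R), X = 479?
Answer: -1/3144846 - 479*sqrt(479) ≈ -10483.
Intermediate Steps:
v(R) = R**(3/2)
E = -1/3144846 (E = 1/(-3144846) = -1/3144846 ≈ -3.1798e-7)
E - v(X) = -1/3144846 - 479**(3/2) = -1/3144846 - 479*sqrt(479)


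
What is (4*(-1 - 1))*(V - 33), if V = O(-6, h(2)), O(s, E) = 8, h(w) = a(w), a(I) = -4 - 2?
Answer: 200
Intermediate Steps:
a(I) = -6
h(w) = -6
V = 8
(4*(-1 - 1))*(V - 33) = (4*(-1 - 1))*(8 - 33) = (4*(-2))*(-25) = -8*(-25) = 200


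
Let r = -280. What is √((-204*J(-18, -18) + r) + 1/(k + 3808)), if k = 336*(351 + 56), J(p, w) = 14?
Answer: 3*I*√430266028535/35140 ≈ 56.0*I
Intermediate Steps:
k = 136752 (k = 336*407 = 136752)
√((-204*J(-18, -18) + r) + 1/(k + 3808)) = √((-204*14 - 280) + 1/(136752 + 3808)) = √((-2856 - 280) + 1/140560) = √(-3136 + 1/140560) = √(-440796159/140560) = 3*I*√430266028535/35140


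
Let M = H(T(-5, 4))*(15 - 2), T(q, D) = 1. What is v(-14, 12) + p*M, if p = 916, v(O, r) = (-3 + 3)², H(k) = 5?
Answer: 59540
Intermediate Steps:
v(O, r) = 0 (v(O, r) = 0² = 0)
M = 65 (M = 5*(15 - 2) = 5*13 = 65)
v(-14, 12) + p*M = 0 + 916*65 = 0 + 59540 = 59540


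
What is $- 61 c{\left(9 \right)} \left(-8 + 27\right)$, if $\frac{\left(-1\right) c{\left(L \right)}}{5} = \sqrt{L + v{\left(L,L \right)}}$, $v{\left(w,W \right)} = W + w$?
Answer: $17385 \sqrt{3} \approx 30112.0$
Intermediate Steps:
$c{\left(L \right)} = - 5 \sqrt{3} \sqrt{L}$ ($c{\left(L \right)} = - 5 \sqrt{L + \left(L + L\right)} = - 5 \sqrt{L + 2 L} = - 5 \sqrt{3 L} = - 5 \sqrt{3} \sqrt{L}$)
$- 61 c{\left(9 \right)} \left(-8 + 27\right) = - 61 \left(- 5 \sqrt{3} \sqrt{9}\right) \left(-8 + 27\right) = - 61 \left(\left(-5\right) \sqrt{3} \cdot 3\right) 19 = - 61 \left(- 15 \sqrt{3}\right) 19 = 915 \sqrt{3} \cdot 19 = 17385 \sqrt{3}$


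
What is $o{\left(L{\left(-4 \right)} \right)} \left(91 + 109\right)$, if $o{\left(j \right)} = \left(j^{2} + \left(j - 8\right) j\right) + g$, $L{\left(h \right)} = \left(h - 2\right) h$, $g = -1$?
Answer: $191800$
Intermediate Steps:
$L{\left(h \right)} = h \left(-2 + h\right)$ ($L{\left(h \right)} = \left(-2 + h\right) h = h \left(-2 + h\right)$)
$o{\left(j \right)} = -1 + j^{2} + j \left(-8 + j\right)$ ($o{\left(j \right)} = \left(j^{2} + \left(j - 8\right) j\right) - 1 = \left(j^{2} + \left(-8 + j\right) j\right) - 1 = \left(j^{2} + j \left(-8 + j\right)\right) - 1 = -1 + j^{2} + j \left(-8 + j\right)$)
$o{\left(L{\left(-4 \right)} \right)} \left(91 + 109\right) = \left(-1 - 8 \left(- 4 \left(-2 - 4\right)\right) + 2 \left(- 4 \left(-2 - 4\right)\right)^{2}\right) \left(91 + 109\right) = \left(-1 - 8 \left(\left(-4\right) \left(-6\right)\right) + 2 \left(\left(-4\right) \left(-6\right)\right)^{2}\right) 200 = \left(-1 - 192 + 2 \cdot 24^{2}\right) 200 = \left(-1 - 192 + 2 \cdot 576\right) 200 = \left(-1 - 192 + 1152\right) 200 = 959 \cdot 200 = 191800$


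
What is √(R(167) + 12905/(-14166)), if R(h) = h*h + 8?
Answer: √622007019278/4722 ≈ 167.02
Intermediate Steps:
R(h) = 8 + h² (R(h) = h² + 8 = 8 + h²)
√(R(167) + 12905/(-14166)) = √((8 + 167²) + 12905/(-14166)) = √((8 + 27889) + 12905*(-1/14166)) = √(27897 - 12905/14166) = √(395175997/14166) = √622007019278/4722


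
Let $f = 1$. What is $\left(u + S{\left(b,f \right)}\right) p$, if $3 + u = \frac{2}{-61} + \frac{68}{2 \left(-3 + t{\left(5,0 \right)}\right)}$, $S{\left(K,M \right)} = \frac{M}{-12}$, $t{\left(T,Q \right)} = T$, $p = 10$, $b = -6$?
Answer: $\frac{50815}{366} \approx 138.84$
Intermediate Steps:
$S{\left(K,M \right)} = - \frac{M}{12}$ ($S{\left(K,M \right)} = M \left(- \frac{1}{12}\right) = - \frac{M}{12}$)
$u = \frac{852}{61}$ ($u = -3 + \left(\frac{2}{-61} + \frac{68}{2 \left(-3 + 5\right)}\right) = -3 + \left(2 \left(- \frac{1}{61}\right) + \frac{68}{2 \cdot 2}\right) = -3 - \left(\frac{2}{61} - \frac{68}{4}\right) = -3 + \left(- \frac{2}{61} + 68 \cdot \frac{1}{4}\right) = -3 + \left(- \frac{2}{61} + 17\right) = -3 + \frac{1035}{61} = \frac{852}{61} \approx 13.967$)
$\left(u + S{\left(b,f \right)}\right) p = \left(\frac{852}{61} - \frac{1}{12}\right) 10 = \frac{10163}{732} \cdot 10 = \frac{50815}{366}$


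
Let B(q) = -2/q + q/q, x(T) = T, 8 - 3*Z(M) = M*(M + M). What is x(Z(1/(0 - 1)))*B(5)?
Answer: 6/5 ≈ 1.2000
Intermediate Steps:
Z(M) = 8/3 - 2*M**2/3 (Z(M) = 8/3 - M*(M + M)/3 = 8/3 - M*2*M/3 = 8/3 - 2*M**2/3)
B(q) = 1 - 2/q (B(q) = -2/q + 1 = 1 - 2/q)
x(Z(1/(0 - 1)))*B(5) = (8/3 - 2/(3*(0 - 1)**2))*((-2 + 5)/5) = (8/3 - 2*(1/(-1))**2/3)*((1/5)*3) = (8/3 - 2/3*(-1)**2)*(3/5) = (8/3 - 2/3*1)*(3/5) = (8/3 - 2/3)*(3/5) = 2*(3/5) = 6/5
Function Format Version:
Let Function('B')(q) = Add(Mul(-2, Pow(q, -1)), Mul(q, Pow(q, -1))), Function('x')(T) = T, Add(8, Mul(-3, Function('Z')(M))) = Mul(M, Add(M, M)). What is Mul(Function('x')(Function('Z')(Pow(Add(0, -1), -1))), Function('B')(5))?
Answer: Rational(6, 5) ≈ 1.2000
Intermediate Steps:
Function('Z')(M) = Add(Rational(8, 3), Mul(Rational(-2, 3), Pow(M, 2))) (Function('Z')(M) = Add(Rational(8, 3), Mul(Rational(-1, 3), Mul(M, Add(M, M)))) = Add(Rational(8, 3), Mul(Rational(-1, 3), Mul(M, Mul(2, M)))) = Add(Rational(8, 3), Mul(Rational(-1, 3), Mul(2, Pow(M, 2)))) = Add(Rational(8, 3), Mul(Rational(-2, 3), Pow(M, 2))))
Function('B')(q) = Add(1, Mul(-2, Pow(q, -1))) (Function('B')(q) = Add(Mul(-2, Pow(q, -1)), 1) = Add(1, Mul(-2, Pow(q, -1))))
Mul(Function('x')(Function('Z')(Pow(Add(0, -1), -1))), Function('B')(5)) = Mul(Add(Rational(8, 3), Mul(Rational(-2, 3), Pow(Pow(Add(0, -1), -1), 2))), Mul(Pow(5, -1), Add(-2, 5))) = Mul(Add(Rational(8, 3), Mul(Rational(-2, 3), Pow(Pow(-1, -1), 2))), Mul(Rational(1, 5), 3)) = Mul(Add(Rational(8, 3), Mul(Rational(-2, 3), Pow(-1, 2))), Rational(3, 5)) = Mul(Add(Rational(8, 3), Mul(Rational(-2, 3), 1)), Rational(3, 5)) = Mul(Add(Rational(8, 3), Rational(-2, 3)), Rational(3, 5)) = Mul(2, Rational(3, 5)) = Rational(6, 5)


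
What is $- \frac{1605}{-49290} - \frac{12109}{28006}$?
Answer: $- \frac{9198383}{23006929} \approx -0.39981$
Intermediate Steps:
$- \frac{1605}{-49290} - \frac{12109}{28006} = \left(-1605\right) \left(- \frac{1}{49290}\right) - \frac{12109}{28006} = \frac{107}{3286} - \frac{12109}{28006} = - \frac{9198383}{23006929}$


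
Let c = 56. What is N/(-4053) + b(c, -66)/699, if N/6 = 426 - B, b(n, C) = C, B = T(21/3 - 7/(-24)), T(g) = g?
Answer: -2698081/3777396 ≈ -0.71427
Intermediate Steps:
B = 175/24 (B = 21/3 - 7/(-24) = 21*(1/3) - 7*(-1/24) = 7 + 7/24 = 175/24 ≈ 7.2917)
N = 10049/4 (N = 6*(426 - 1*175/24) = 6*(426 - 175/24) = 6*(10049/24) = 10049/4 ≈ 2512.3)
N/(-4053) + b(c, -66)/699 = (10049/4)/(-4053) - 66/699 = (10049/4)*(-1/4053) - 66*1/699 = -10049/16212 - 22/233 = -2698081/3777396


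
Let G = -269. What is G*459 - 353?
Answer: -123824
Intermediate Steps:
G*459 - 353 = -269*459 - 353 = -123471 - 353 = -123824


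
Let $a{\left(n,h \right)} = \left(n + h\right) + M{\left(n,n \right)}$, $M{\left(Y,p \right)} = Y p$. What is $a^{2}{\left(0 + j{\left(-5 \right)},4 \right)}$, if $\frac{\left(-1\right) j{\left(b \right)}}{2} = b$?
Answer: $12996$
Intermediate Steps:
$j{\left(b \right)} = - 2 b$
$a{\left(n,h \right)} = h + n + n^{2}$ ($a{\left(n,h \right)} = \left(n + h\right) + n n = \left(h + n\right) + n^{2} = h + n + n^{2}$)
$a^{2}{\left(0 + j{\left(-5 \right)},4 \right)} = \left(4 + \left(0 - -10\right) + \left(0 - -10\right)^{2}\right)^{2} = \left(4 + \left(0 + 10\right) + \left(0 + 10\right)^{2}\right)^{2} = \left(4 + 10 + 10^{2}\right)^{2} = \left(4 + 10 + 100\right)^{2} = 114^{2} = 12996$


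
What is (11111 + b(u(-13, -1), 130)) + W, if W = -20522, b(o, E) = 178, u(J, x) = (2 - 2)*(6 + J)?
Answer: -9233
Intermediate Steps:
u(J, x) = 0 (u(J, x) = 0*(6 + J) = 0)
(11111 + b(u(-13, -1), 130)) + W = (11111 + 178) - 20522 = 11289 - 20522 = -9233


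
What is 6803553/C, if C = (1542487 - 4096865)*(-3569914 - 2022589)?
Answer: 6803553/14285366628134 ≈ 4.7626e-7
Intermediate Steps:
C = 14285366628134 (C = -2554378*(-5592503) = 14285366628134)
6803553/C = 6803553/14285366628134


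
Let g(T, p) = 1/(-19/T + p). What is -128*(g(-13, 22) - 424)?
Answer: 16551296/305 ≈ 54267.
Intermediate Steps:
g(T, p) = 1/(p - 19/T)
-128*(g(-13, 22) - 424) = -128*(-13/(-19 - 13*22) - 424) = -128*(-13/(-19 - 286) - 424) = -128*(-13/(-305) - 424) = -128*(-13*(-1/305) - 424) = -128*(13/305 - 424) = -128*(-129307/305) = 16551296/305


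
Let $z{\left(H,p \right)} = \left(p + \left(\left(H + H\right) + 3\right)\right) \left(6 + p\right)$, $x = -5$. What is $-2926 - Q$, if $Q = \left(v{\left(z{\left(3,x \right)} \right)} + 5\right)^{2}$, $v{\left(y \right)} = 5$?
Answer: $-3026$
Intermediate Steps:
$z{\left(H,p \right)} = \left(6 + p\right) \left(3 + p + 2 H\right)$ ($z{\left(H,p \right)} = \left(p + \left(2 H + 3\right)\right) \left(6 + p\right) = \left(p + \left(3 + 2 H\right)\right) \left(6 + p\right) = \left(3 + p + 2 H\right) \left(6 + p\right) = \left(6 + p\right) \left(3 + p + 2 H\right)$)
$Q = 100$ ($Q = \left(5 + 5\right)^{2} = 10^{2} = 100$)
$-2926 - Q = -2926 - 100 = -3026$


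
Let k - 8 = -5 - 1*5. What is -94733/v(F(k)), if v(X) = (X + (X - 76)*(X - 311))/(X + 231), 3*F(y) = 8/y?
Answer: -195813111/217372 ≈ -900.82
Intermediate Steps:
k = -2 (k = 8 + (-5 - 1*5) = 8 + (-5 - 5) = 8 - 10 = -2)
F(y) = 8/(3*y) (F(y) = (8/y)/3 = 8/(3*y))
v(X) = (X + (-311 + X)*(-76 + X))/(231 + X) (v(X) = (X + (-76 + X)*(-311 + X))/(231 + X) = (X + (-311 + X)*(-76 + X))/(231 + X))
-94733/v(F(k)) = -94733*(231 + (8/3)/(-2))/(23636 + ((8/3)/(-2))**2 - 3088/(3*(-2))) = -94733*(231 + (8/3)*(-1/2))/(23636 + ((8/3)*(-1/2))**2 - 3088*(-1)/(3*2)) = -94733*(231 - 4/3)/(23636 + (-4/3)**2 - 386*(-4/3)) = -94733*689/(3*(23636 + 16/9 + 1544/3)) = -94733/((3/689)*(217372/9)) = -94733/217372/2067 = -94733*2067/217372 = -195813111/217372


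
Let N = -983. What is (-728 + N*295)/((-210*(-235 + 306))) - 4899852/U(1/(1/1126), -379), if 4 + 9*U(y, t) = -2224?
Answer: 164539712111/8304870 ≈ 19812.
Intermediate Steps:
U(y, t) = -2228/9 (U(y, t) = -4/9 + (⅑)*(-2224) = -4/9 - 2224/9 = -2228/9)
(-728 + N*295)/((-210*(-235 + 306))) - 4899852/U(1/(1/1126), -379) = (-728 - 983*295)/((-210*(-235 + 306))) - 4899852/(-2228/9) = (-728 - 289985)/((-210*71)) - 4899852*(-9/2228) = -290713/(-14910) + 11024667/557 = -290713*(-1/14910) + 11024667/557 = 290713/14910 + 11024667/557 = 164539712111/8304870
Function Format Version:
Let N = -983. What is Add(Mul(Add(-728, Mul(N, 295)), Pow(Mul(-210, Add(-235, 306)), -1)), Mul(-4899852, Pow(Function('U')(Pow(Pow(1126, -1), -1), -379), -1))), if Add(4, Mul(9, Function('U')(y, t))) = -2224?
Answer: Rational(164539712111, 8304870) ≈ 19812.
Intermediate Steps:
Function('U')(y, t) = Rational(-2228, 9) (Function('U')(y, t) = Add(Rational(-4, 9), Mul(Rational(1, 9), -2224)) = Add(Rational(-4, 9), Rational(-2224, 9)) = Rational(-2228, 9))
Add(Mul(Add(-728, Mul(N, 295)), Pow(Mul(-210, Add(-235, 306)), -1)), Mul(-4899852, Pow(Function('U')(Pow(Pow(1126, -1), -1), -379), -1))) = Add(Mul(Add(-728, Mul(-983, 295)), Pow(Mul(-210, Add(-235, 306)), -1)), Mul(-4899852, Pow(Rational(-2228, 9), -1))) = Add(Mul(Add(-728, -289985), Pow(Mul(-210, 71), -1)), Mul(-4899852, Rational(-9, 2228))) = Add(Mul(-290713, Pow(-14910, -1)), Rational(11024667, 557)) = Add(Mul(-290713, Rational(-1, 14910)), Rational(11024667, 557)) = Add(Rational(290713, 14910), Rational(11024667, 557)) = Rational(164539712111, 8304870)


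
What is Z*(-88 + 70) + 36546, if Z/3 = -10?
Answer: 37086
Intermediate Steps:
Z = -30 (Z = 3*(-10) = -30)
Z*(-88 + 70) + 36546 = -30*(-88 + 70) + 36546 = -30*(-18) + 36546 = 540 + 36546 = 37086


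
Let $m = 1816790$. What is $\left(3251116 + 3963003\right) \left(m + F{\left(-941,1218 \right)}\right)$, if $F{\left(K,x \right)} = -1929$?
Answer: $13092623222459$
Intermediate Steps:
$\left(3251116 + 3963003\right) \left(m + F{\left(-941,1218 \right)}\right) = \left(3251116 + 3963003\right) \left(1816790 - 1929\right) = 7214119 \cdot 1814861 = 13092623222459$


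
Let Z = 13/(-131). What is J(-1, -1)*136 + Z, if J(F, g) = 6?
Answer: 106883/131 ≈ 815.90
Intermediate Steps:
Z = -13/131 (Z = 13*(-1/131) = -13/131 ≈ -0.099237)
J(-1, -1)*136 + Z = 6*136 - 13/131 = 816 - 13/131 = 106883/131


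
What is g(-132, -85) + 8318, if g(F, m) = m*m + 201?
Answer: 15744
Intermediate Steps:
g(F, m) = 201 + m**2 (g(F, m) = m**2 + 201 = 201 + m**2)
g(-132, -85) + 8318 = (201 + (-85)**2) + 8318 = (201 + 7225) + 8318 = 7426 + 8318 = 15744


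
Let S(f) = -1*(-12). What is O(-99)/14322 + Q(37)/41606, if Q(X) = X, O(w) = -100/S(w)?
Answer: 137398/446910849 ≈ 0.00030744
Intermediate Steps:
S(f) = 12
O(w) = -25/3 (O(w) = -100/12 = -100*1/12 = -25/3)
O(-99)/14322 + Q(37)/41606 = -25/3/14322 + 37/41606 = -25/3*1/14322 + 37*(1/41606) = -25/42966 + 37/41606 = 137398/446910849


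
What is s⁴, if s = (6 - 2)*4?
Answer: 65536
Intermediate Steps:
s = 16 (s = 4*4 = 16)
s⁴ = 16⁴ = 65536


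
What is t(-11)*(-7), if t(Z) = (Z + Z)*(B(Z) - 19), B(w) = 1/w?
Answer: -2940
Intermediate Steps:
t(Z) = 2*Z*(-19 + 1/Z) (t(Z) = (Z + Z)*(1/Z - 19) = (2*Z)*(-19 + 1/Z) = 2*Z*(-19 + 1/Z))
t(-11)*(-7) = (2 - 38*(-11))*(-7) = (2 + 418)*(-7) = 420*(-7) = -2940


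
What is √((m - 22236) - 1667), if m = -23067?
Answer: I*√46970 ≈ 216.73*I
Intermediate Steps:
√((m - 22236) - 1667) = √((-23067 - 22236) - 1667) = √(-45303 - 1667) = √(-46970) = I*√46970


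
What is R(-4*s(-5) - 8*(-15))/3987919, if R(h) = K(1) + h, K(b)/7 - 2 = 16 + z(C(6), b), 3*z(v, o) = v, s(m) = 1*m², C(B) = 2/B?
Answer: 1321/35891271 ≈ 3.6806e-5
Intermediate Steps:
s(m) = m²
z(v, o) = v/3
K(b) = 1141/9 (K(b) = 14 + 7*(16 + (2/6)/3) = 14 + 7*(16 + (2*(⅙))/3) = 14 + 7*(16 + (⅓)*(⅓)) = 14 + 7*(16 + ⅑) = 14 + 7*(145/9) = 14 + 1015/9 = 1141/9)
R(h) = 1141/9 + h
R(-4*s(-5) - 8*(-15))/3987919 = (1141/9 + (-4*(-5)² - 8*(-15)))/3987919 = (1141/9 + (-4*25 + 120))*(1/3987919) = (1141/9 + (-100 + 120))*(1/3987919) = (1141/9 + 20)*(1/3987919) = (1321/9)*(1/3987919) = 1321/35891271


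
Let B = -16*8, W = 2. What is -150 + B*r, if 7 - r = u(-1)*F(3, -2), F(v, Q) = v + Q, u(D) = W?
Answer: -790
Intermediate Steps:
u(D) = 2
F(v, Q) = Q + v
r = 5 (r = 7 - 2*(-2 + 3) = 7 - 2 = 5)
B = -128
-150 + B*r = -150 - 128*5 = -150 - 640 = -790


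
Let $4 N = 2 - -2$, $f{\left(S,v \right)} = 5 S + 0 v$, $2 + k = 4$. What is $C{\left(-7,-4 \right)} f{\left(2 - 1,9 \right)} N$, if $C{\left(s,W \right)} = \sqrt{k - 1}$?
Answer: $5$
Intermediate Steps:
$k = 2$ ($k = -2 + 4 = 2$)
$C{\left(s,W \right)} = 1$ ($C{\left(s,W \right)} = \sqrt{2 - 1} = \sqrt{1} = 1$)
$f{\left(S,v \right)} = 5 S$ ($f{\left(S,v \right)} = 5 S + 0 = 5 S$)
$N = 1$ ($N = \frac{2 - -2}{4} = \frac{2 + 2}{4} = \frac{1}{4} \cdot 4 = 1$)
$C{\left(-7,-4 \right)} f{\left(2 - 1,9 \right)} N = 1 \cdot 5 \left(2 - 1\right) 1 = 1 \cdot 5 \cdot 1 \cdot 1 = 1 \cdot 5 \cdot 1 = 5 \cdot 1 = 5$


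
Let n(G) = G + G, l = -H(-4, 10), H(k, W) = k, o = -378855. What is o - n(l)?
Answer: -378863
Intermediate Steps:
l = 4 (l = -1*(-4) = 4)
n(G) = 2*G
o - n(l) = -378855 - 2*4 = -378855 - 1*8 = -378855 - 8 = -378863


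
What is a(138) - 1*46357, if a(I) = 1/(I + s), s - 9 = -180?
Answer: -1529782/33 ≈ -46357.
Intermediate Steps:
s = -171 (s = 9 - 180 = -171)
a(I) = 1/(-171 + I) (a(I) = 1/(I - 171) = 1/(-171 + I))
a(138) - 1*46357 = 1/(-171 + 138) - 1*46357 = 1/(-33) - 46357 = -1/33 - 46357 = -1529782/33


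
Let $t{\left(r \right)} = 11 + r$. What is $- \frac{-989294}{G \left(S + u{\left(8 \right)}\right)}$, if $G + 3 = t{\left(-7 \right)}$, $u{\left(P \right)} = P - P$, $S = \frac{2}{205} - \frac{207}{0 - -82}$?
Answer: $- \frac{405610540}{1031} \approx -3.9341 \cdot 10^{5}$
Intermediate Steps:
$S = - \frac{1031}{410}$ ($S = 2 \cdot \frac{1}{205} - \frac{207}{0 + 82} = \frac{2}{205} - \frac{207}{82} = - \frac{1031}{410} \approx -2.5146$)
$u{\left(P \right)} = 0$
$G = 1$ ($G = -3 + \left(11 - 7\right) = -3 + 4 = 1$)
$- \frac{-989294}{G \left(S + u{\left(8 \right)}\right)} = - \frac{-989294}{1 \left(- \frac{1031}{410} + 0\right)} = - \frac{-989294}{1 \left(- \frac{1031}{410}\right)} = - \frac{-989294}{- \frac{1031}{410}} = - \frac{\left(-989294\right) \left(-410\right)}{1031} = \left(-1\right) \frac{405610540}{1031} = - \frac{405610540}{1031}$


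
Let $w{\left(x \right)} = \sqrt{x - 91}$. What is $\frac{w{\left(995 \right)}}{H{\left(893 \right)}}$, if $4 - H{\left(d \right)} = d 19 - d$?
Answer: $- \frac{\sqrt{226}}{8035} \approx -0.001871$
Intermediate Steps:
$w{\left(x \right)} = \sqrt{-91 + x}$
$H{\left(d \right)} = 4 - 18 d$ ($H{\left(d \right)} = 4 - \left(d 19 - d\right) = 4 - \left(19 d - d\right) = 4 - 18 d$)
$\frac{w{\left(995 \right)}}{H{\left(893 \right)}} = \frac{\sqrt{-91 + 995}}{4 - 16074} = \frac{\sqrt{904}}{4 - 16074} = \frac{2 \sqrt{226}}{-16070} = 2 \sqrt{226} \left(- \frac{1}{16070}\right) = - \frac{\sqrt{226}}{8035}$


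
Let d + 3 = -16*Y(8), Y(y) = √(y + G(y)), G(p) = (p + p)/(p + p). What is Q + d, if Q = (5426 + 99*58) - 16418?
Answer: -5301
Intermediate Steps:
G(p) = 1 (G(p) = (2*p)/((2*p)) = (2*p)*(1/(2*p)) = 1)
Y(y) = √(1 + y) (Y(y) = √(y + 1) = √(1 + y))
Q = -5250 (Q = (5426 + 5742) - 16418 = 11168 - 16418 = -5250)
d = -51 (d = -3 - 16*√(1 + 8) = -3 - 16*√9 = -3 - 16*3 = -3 - 48 = -51)
Q + d = -5250 - 51 = -5301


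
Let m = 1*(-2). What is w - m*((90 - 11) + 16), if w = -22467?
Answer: -22277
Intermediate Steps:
m = -2
w - m*((90 - 11) + 16) = -22467 - (-2)*((90 - 11) + 16) = -22467 - (-2)*(79 + 16) = -22467 - (-2)*95 = -22467 - 1*(-190) = -22467 + 190 = -22277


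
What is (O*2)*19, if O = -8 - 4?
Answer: -456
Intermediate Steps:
O = -12
(O*2)*19 = -12*2*19 = -24*19 = -456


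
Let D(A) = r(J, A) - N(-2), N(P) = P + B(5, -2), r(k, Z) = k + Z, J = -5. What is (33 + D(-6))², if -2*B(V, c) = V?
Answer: 2809/4 ≈ 702.25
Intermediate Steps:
B(V, c) = -V/2
r(k, Z) = Z + k
N(P) = -5/2 + P (N(P) = P - ½*5 = P - 5/2 = -5/2 + P)
D(A) = -½ + A (D(A) = (A - 5) - (-5/2 - 2) = (-5 + A) - 1*(-9/2) = (-5 + A) + 9/2 = -½ + A)
(33 + D(-6))² = (33 + (-½ - 6))² = (33 - 13/2)² = (53/2)² = 2809/4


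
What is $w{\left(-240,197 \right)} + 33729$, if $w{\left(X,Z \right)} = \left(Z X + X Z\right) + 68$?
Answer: $-60763$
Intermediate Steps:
$w{\left(X,Z \right)} = 68 + 2 X Z$ ($w{\left(X,Z \right)} = \left(X Z + X Z\right) + 68 = 2 X Z + 68 = 68 + 2 X Z$)
$w{\left(-240,197 \right)} + 33729 = \left(68 + 2 \left(-240\right) 197\right) + 33729 = \left(68 - 94560\right) + 33729 = -94492 + 33729 = -60763$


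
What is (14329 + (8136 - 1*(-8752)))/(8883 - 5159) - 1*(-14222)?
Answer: 2789155/196 ≈ 14230.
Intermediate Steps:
(14329 + (8136 - 1*(-8752)))/(8883 - 5159) - 1*(-14222) = (14329 + (8136 + 8752))/3724 + 14222 = (14329 + 16888)*(1/3724) + 14222 = 31217*(1/3724) + 14222 = 1643/196 + 14222 = 2789155/196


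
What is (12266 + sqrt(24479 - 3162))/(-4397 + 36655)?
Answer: 6133/16129 + sqrt(21317)/32258 ≈ 0.38477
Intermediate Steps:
(12266 + sqrt(24479 - 3162))/(-4397 + 36655) = (12266 + sqrt(21317))/32258 = (12266 + sqrt(21317))*(1/32258) = 6133/16129 + sqrt(21317)/32258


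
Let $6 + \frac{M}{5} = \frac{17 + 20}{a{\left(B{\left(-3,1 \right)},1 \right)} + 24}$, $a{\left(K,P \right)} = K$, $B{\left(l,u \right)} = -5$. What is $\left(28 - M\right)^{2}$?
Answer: $\frac{840889}{361} \approx 2329.3$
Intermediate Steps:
$M = - \frac{385}{19}$ ($M = -30 + 5 \frac{17 + 20}{-5 + 24} = -30 + 5 \cdot \frac{37}{19} = -30 + \frac{185}{19} = - \frac{385}{19} \approx -20.263$)
$\left(28 - M\right)^{2} = \left(28 - - \frac{385}{19}\right)^{2} = \left(28 + \frac{385}{19}\right)^{2} = \left(\frac{917}{19}\right)^{2} = \frac{840889}{361}$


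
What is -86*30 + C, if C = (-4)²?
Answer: -2564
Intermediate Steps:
C = 16
-86*30 + C = -86*30 + 16 = -2580 + 16 = -2564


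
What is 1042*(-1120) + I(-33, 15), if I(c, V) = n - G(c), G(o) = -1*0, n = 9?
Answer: -1167031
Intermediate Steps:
G(o) = 0
I(c, V) = 9 (I(c, V) = 9 - 1*0 = 9 + 0 = 9)
1042*(-1120) + I(-33, 15) = 1042*(-1120) + 9 = -1167040 + 9 = -1167031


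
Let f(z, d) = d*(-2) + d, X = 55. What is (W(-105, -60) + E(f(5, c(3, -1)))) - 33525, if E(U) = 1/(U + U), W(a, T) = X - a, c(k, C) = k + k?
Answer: -400381/12 ≈ -33365.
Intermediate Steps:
c(k, C) = 2*k
f(z, d) = -d (f(z, d) = -2*d + d = -d)
W(a, T) = 55 - a
E(U) = 1/(2*U)
(W(-105, -60) + E(f(5, c(3, -1)))) - 33525 = ((55 - 1*(-105)) + 1/(2*((-2*3)))) - 33525 = ((55 + 105) + 1/(2*((-1*6)))) - 33525 = (160 + (½)/(-6)) - 33525 = (160 + (½)*(-⅙)) - 33525 = (160 - 1/12) - 33525 = 1919/12 - 33525 = -400381/12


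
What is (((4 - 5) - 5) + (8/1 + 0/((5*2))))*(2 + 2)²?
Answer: 32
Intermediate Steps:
(((4 - 5) - 5) + (8/1 + 0/((5*2))))*(2 + 2)² = ((-1 - 5) + (8*1 + 0/10))*4² = (-6 + (8 + 0*(⅒)))*16 = (-6 + (8 + 0))*16 = (-6 + 8)*16 = 2*16 = 32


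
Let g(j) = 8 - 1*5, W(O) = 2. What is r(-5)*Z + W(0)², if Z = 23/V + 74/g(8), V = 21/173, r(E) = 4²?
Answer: 24012/7 ≈ 3430.3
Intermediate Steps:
r(E) = 16
g(j) = 3 (g(j) = 8 - 5 = 3)
V = 21/173 (V = 21*(1/173) = 21/173 ≈ 0.12139)
Z = 1499/7 (Z = 23/(21/173) + 74/3 = 23*(173/21) + 74*(⅓) = 3979/21 + 74/3 = 1499/7 ≈ 214.14)
r(-5)*Z + W(0)² = 16*(1499/7) + 2² = 23984/7 + 4 = 24012/7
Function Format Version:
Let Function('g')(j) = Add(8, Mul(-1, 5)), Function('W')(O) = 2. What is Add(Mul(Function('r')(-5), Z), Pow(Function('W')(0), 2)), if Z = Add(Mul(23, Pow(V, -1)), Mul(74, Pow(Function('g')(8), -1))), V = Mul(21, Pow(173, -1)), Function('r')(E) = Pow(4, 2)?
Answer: Rational(24012, 7) ≈ 3430.3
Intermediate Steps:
Function('r')(E) = 16
Function('g')(j) = 3 (Function('g')(j) = Add(8, -5) = 3)
V = Rational(21, 173) (V = Mul(21, Rational(1, 173)) = Rational(21, 173) ≈ 0.12139)
Z = Rational(1499, 7) (Z = Add(Mul(23, Pow(Rational(21, 173), -1)), Mul(74, Pow(3, -1))) = Add(Mul(23, Rational(173, 21)), Mul(74, Rational(1, 3))) = Add(Rational(3979, 21), Rational(74, 3)) = Rational(1499, 7) ≈ 214.14)
Add(Mul(Function('r')(-5), Z), Pow(Function('W')(0), 2)) = Add(Mul(16, Rational(1499, 7)), Pow(2, 2)) = Add(Rational(23984, 7), 4) = Rational(24012, 7)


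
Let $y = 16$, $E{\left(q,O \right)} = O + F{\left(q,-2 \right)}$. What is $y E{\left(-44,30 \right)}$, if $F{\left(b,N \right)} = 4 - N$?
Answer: $576$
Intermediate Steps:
$E{\left(q,O \right)} = 6 + O$ ($E{\left(q,O \right)} = O + \left(4 - -2\right) = O + \left(4 + 2\right) = O + 6 = 6 + O$)
$y E{\left(-44,30 \right)} = 16 \left(6 + 30\right) = 16 \cdot 36 = 576$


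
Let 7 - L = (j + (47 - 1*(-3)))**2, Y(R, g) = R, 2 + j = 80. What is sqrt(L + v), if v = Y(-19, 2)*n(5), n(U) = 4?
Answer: I*sqrt(16453) ≈ 128.27*I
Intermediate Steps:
j = 78 (j = -2 + 80 = 78)
v = -76 (v = -19*4 = -76)
L = -16377 (L = 7 - (78 + (47 - 1*(-3)))**2 = 7 - (78 + (47 + 3))**2 = 7 - (78 + 50)**2 = 7 - 1*128**2 = 7 - 1*16384 = 7 - 16384 = -16377)
sqrt(L + v) = sqrt(-16377 - 76) = sqrt(-16453) = I*sqrt(16453)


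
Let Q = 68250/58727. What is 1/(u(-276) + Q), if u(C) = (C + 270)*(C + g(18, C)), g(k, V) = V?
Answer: 58727/194572074 ≈ 0.00030183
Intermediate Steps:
u(C) = 2*C*(270 + C) (u(C) = (C + 270)*(C + C) = (270 + C)*(2*C) = 2*C*(270 + C))
Q = 68250/58727 (Q = 68250*(1/58727) = 68250/58727 ≈ 1.1622)
1/(u(-276) + Q) = 1/(2*(-276)*(270 - 276) + 68250/58727) = 1/(2*(-276)*(-6) + 68250/58727) = 1/(3312 + 68250/58727) = 1/(194572074/58727) = 58727/194572074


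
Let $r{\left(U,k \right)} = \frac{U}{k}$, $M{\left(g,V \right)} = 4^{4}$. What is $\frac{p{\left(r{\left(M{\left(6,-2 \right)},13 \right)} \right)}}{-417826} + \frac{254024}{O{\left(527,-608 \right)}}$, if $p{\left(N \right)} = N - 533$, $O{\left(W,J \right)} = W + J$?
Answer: $- \frac{1379791273199}{439970778} \approx -3136.1$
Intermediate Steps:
$M{\left(g,V \right)} = 256$
$O{\left(W,J \right)} = J + W$
$p{\left(N \right)} = -533 + N$
$\frac{p{\left(r{\left(M{\left(6,-2 \right)},13 \right)} \right)}}{-417826} + \frac{254024}{O{\left(527,-608 \right)}} = \frac{-533 + \frac{256}{13}}{-417826} + \frac{254024}{-608 + 527} = \left(-533 + 256 \cdot \frac{1}{13}\right) \left(- \frac{1}{417826}\right) + \frac{254024}{-81} = \left(-533 + \frac{256}{13}\right) \left(- \frac{1}{417826}\right) + 254024 \left(- \frac{1}{81}\right) = \left(- \frac{6673}{13}\right) \left(- \frac{1}{417826}\right) - \frac{254024}{81} = \frac{6673}{5431738} - \frac{254024}{81} = - \frac{1379791273199}{439970778}$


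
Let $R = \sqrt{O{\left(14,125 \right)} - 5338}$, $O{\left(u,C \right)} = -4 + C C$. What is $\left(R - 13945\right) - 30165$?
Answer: $-44110 + \sqrt{10283} \approx -44009.0$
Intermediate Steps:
$O{\left(u,C \right)} = -4 + C^{2}$
$R = \sqrt{10283}$ ($R = \sqrt{\left(-4 + 125^{2}\right) - 5338} = \sqrt{\left(-4 + 15625\right) - 5338} = \sqrt{15621 - 5338} = \sqrt{10283} \approx 101.41$)
$\left(R - 13945\right) - 30165 = \left(\sqrt{10283} - 13945\right) - 30165 = \left(-13945 + \sqrt{10283}\right) - 30165 = -44110 + \sqrt{10283}$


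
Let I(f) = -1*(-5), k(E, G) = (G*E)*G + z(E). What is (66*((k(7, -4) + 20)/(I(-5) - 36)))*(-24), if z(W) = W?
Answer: 220176/31 ≈ 7102.5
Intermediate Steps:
k(E, G) = E + E*G² (k(E, G) = (G*E)*G + E = (E*G)*G + E = E*G² + E = E + E*G²)
I(f) = 5
(66*((k(7, -4) + 20)/(I(-5) - 36)))*(-24) = (66*((7*(1 + (-4)²) + 20)/(5 - 36)))*(-24) = (66*((7*(1 + 16) + 20)/(-31)))*(-24) = (66*((7*17 + 20)*(-1/31)))*(-24) = (66*((119 + 20)*(-1/31)))*(-24) = (66*(139*(-1/31)))*(-24) = (66*(-139/31))*(-24) = -9174/31*(-24) = 220176/31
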